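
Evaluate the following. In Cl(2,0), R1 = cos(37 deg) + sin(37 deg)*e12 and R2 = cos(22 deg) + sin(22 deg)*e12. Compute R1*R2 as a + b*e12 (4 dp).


Same-plane rotors commute and their half-angles add:
R1*R2 = cos(a1 + a2) + sin(a1 + a2)*e12.
a1 + a2 = 37 + 22 = 59 deg
cos(59 deg) = 0.5150
sin(59 deg) = 0.8572
R1*R2 = 0.5150 + 0.8572*e12


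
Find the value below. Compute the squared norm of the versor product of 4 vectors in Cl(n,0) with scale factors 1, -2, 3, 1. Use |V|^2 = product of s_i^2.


Each vector v_i has |v_i|^2 = s_i^2
Squared scales: 1^2 = 1, (-2)^2 = 4, 3^2 = 9, 1^2 = 1
|V|^2 = 1 * 4 * 9 * 1
= 36


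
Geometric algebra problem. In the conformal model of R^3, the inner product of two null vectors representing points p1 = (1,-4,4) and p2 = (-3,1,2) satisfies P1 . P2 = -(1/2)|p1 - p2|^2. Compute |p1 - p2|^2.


p1 - p2 = (4, -5, 2)
|p1 - p2|^2 = 4^2 + (-5)^2 + 2^2
= 16 + 25 + 4
= 45


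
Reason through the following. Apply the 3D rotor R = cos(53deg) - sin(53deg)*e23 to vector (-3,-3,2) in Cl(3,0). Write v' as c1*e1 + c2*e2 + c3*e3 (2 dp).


Rotor R = cos(53deg) - sin(53deg)*e23
Rotation angle theta = 2 * 53 = 106 degrees in the e23 plane (e2 -> e3).
The component perpendicular to the plane (e1) is invariant: v'_1 = v1 = -3.00
cos(106deg) = -0.2756, sin(106deg) = 0.9613
v'_2 = v2*cos(theta) - v3*sin(theta) = -3*(-0.2756) - 2*0.9613 = -1.10
v'_3 = v2*sin(theta) + v3*cos(theta) = -3*0.9613 + 2*(-0.2756) = -3.44
v' = -3.00*e1 - 1.10*e2 - 3.44*e3


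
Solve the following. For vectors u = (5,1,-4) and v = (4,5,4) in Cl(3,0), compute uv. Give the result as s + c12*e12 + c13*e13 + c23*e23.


In Cl(3,0): e_i^2 = 1, e_ie_j = -e_je_i for i != j.
Scalar part = u . v = 5*4 + 1*5 + (-4)*4
= 20 + 5 + (-16) = 9
e12 coeff = 5*5 - 1*4 = 25 - 4 = 21
e13 coeff = 5*4 - (-4)*4 = 20 - (-16) = 36
e23 coeff = 1*4 - (-4)*5 = 4 - (-20) = 24
uv = 9 + 21*e12 + 36*e13 + 24*e23


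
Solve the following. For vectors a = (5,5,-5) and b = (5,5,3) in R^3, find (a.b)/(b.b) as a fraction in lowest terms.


Projection coefficient = (a . b) / (b . b)
a . b = 5*5 + 5*5 + (-5)*3
= 25 + 25 + (-15) = 35
b . b = 5^2 + 5^2 + 3^2
= 25 + 25 + 9 = 59
Coefficient = 35/59
In lowest terms: 35/59


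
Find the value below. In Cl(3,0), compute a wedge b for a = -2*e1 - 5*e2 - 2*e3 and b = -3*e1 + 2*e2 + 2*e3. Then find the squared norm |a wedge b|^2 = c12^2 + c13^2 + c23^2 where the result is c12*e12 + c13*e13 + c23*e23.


a wedge b = (a1*b2 - a2*b1)*e12 + (a1*b3 - a3*b1)*e13 + (a2*b3 - a3*b2)*e23
e12 coeff: (-2)*2 - (-5)*(-3) = -4 - 15 = -19
e13 coeff: (-2)*2 - (-2)*(-3) = -4 - 6 = -10
e23 coeff: (-5)*2 - (-2)*2 = -10 - (-4) = -6
|a wedge b|^2 = (-19)^2 + (-10)^2 + (-6)^2
= 361 + 100 + 36
= 497


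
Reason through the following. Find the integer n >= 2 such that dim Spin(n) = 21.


dim Spin(n) = dim so(n) = n(n-1)/2.
Solve n(n-1)/2 = 21, i.e. n^2 - n - 42 = 0.
Discriminant = 1 + 8*21 = 169
n = (1 + sqrt(169))/2 = (1 + 13)/2 = 7


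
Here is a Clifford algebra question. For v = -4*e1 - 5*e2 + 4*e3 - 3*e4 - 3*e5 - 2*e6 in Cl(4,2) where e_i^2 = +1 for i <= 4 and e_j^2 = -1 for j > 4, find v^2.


v^2 = sum of c_i^2 * e_i^2
Positive signature terms (e_i^2 = +1): (-4)^2 + (-5)^2 + 4^2 + (-3)^2 = 66
Negative signature terms (e_j^2 = -1): (-3)^2 + (-2)^2 = 13
v^2 = 66 - 13 = 53


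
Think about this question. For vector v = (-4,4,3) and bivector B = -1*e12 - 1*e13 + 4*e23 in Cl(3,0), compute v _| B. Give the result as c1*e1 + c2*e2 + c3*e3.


Left contraction v _| B = <vB>_1 (grade-1 part of the geometric product vB).
Using e1_|e12 = e2, e2_|e12 = -e1, e1_|e13 = e3, e3_|e13 = -e1, e2_|e23 = e3, e3_|e23 = -e2:
e1 coeff: -v2*b12 - v3*b13 = -(4)*(-1) - (3)*(-1) = 7
e2 coeff: v1*b12 - v3*b23 = (-4)*(-1) - (3)*(4) = -8
e3 coeff: v1*b13 + v2*b23 = (-4)*(-1) + (4)*(4) = 20
v _| B = 7*e1 - 8*e2 + 20*e3


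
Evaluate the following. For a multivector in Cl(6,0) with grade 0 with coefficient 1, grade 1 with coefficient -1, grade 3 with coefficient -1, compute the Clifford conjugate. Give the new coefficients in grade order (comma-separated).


Clifford conjugate sign for grade k: (-1)^(k(k+1)/2)
Grade 0: (-1)^(0*1/2) = (-1)^0 = 1, coeff 1 -> 1
Grade 1: (-1)^(1*2/2) = (-1)^1 = -1, coeff -1 -> 1
Grade 3: (-1)^(3*4/2) = (-1)^6 = 1, coeff -1 -> -1
Conjugated coefficients: 1, 1, -1


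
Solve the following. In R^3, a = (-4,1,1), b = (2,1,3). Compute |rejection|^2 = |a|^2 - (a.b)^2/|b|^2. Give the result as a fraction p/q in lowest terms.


|a|^2 = (-4)^2 + 1^2 + 1^2 = 18
|b|^2 = 2^2 + 1^2 + 3^2 = 14
a . b = (-4)*2 + 1*1 + 1*3 = -4
(a.b)^2 = (-4)^2 = 16
|rej|^2 = 18 - 16/14
= (252 - 16)/14
= 236/14
In lowest terms: 118/7


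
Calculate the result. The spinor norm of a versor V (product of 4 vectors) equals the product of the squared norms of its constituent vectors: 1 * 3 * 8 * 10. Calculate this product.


Spinor norm N(V) = |v1|^2 * |v2|^2 * ... * |v4|^2
= 1 * 3 * 8 * 10
Running product: 1, 3, 24, 240
N(V) = 240


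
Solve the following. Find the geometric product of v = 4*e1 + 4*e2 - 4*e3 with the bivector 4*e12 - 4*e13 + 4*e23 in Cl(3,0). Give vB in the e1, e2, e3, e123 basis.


vB has grade-1 (vector) and grade-3 (trivector) parts: vB = (v _| B) + (v ^ B).
Vector part <vB>_1:
  e1: -v2*b12 - v3*b13 = -(4)*(4) - (-4)*(-4) = -32
  e2: v1*b12 - v3*b23 = (4)*(4) - (-4)*(4) = 32
  e3: v1*b13 + v2*b23 = (4)*(-4) + (4)*(4) = 0
Trivector part <vB>_3:
  e123: v1*b23 - v2*b13 + v3*b12 = (4)*(4) - (4)*(-4) + (-4)*(4) = 16
vB = -32*e1 + 32*e2 + 0*e3 + 16*e123


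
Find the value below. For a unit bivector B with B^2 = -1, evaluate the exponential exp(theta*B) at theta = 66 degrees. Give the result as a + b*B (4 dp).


For a unit bivector B with B^2 = -1, the exponential series gives
e^(theta*B) = cos(theta) + sin(theta)*B (the GA analogue of Euler's formula).
theta = 66 degrees = 1.151917 rad
cos(66 deg) = 0.4067
sin(66 deg) = 0.9135
exp(theta*B) = 0.4067 + 0.9135*B


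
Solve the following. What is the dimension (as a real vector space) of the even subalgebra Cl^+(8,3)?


Even subalgebra dimension = 2^(n-1)
n = 8 + 3 = 11
2^(11 - 1) = 2^10 = 1024
Verification: sum of C(11,k) for even k = 1 + 55 + 330 + 462 + 165 + 11 = 1024
Result = 1024


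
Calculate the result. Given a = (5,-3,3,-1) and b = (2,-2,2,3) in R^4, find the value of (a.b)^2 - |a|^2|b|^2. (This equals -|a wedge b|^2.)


a . b = 5*2 + (-3)*(-2) + 3*2 + (-1)*3
= 10 + 6 + 6 + (-3) = 19
|a|^2 = 5^2 + (-3)^2 + 3^2 + (-1)^2 = 44
|b|^2 = 2^2 + (-2)^2 + 2^2 + 3^2 = 21
(a.b)^2 = 19^2 = 361
|a|^2 * |b|^2 = 44 * 21 = 924
Result = 361 - 924 = -563


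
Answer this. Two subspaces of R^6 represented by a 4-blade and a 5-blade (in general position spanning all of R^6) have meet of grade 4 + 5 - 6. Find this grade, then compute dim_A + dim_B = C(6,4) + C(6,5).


Meet grade = grade(A) + grade(B) - n
= 4 + 5 - 6 = 3
C(6,4) = 15
C(6,5) = 6
dim_A + dim_B = 15 + 6 = 21


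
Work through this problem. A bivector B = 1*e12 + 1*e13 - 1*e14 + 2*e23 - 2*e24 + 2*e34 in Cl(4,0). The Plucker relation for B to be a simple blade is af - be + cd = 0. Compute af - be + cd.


Plucker relation: af - be + cd
a*f = 1*2 = 2
b*e = 1*(-2) = -2
c*d = (-1)*2 = -2
af - be + cd = 2 - (-2) + (-2)
= 2


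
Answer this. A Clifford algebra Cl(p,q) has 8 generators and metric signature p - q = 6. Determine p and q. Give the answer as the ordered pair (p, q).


We need p + q = 8 and p - q = 6.
Adding: 2p = 8 + 6 = 14, so p = 7.
Then q = 8 - 7 = 1.
(p, q) = (7, 1)


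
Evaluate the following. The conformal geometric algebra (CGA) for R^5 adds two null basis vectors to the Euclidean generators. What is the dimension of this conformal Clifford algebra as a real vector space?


The conformal model of R^5 uses Cl(6,1): the 5 Euclidean generators plus two extra orthogonal generators e+ (e+^2 = +1) and e- (e-^2 = -1), from which the null vectors e0, einf are built.
Number of generators m = 5 + 2 = 7.
dim Cl(p,q) = 2^m = 2^7 = 128


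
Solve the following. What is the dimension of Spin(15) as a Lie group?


Spin(n) double-covers SO(n); both have Lie algebra so(n) of dimension n(n-1)/2.
n = 15
n(n-1) = 15 * 14 = 210
dim Spin(15) = 210/2 = 105


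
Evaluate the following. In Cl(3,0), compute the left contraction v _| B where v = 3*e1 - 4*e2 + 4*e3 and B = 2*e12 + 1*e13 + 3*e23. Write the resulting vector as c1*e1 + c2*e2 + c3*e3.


Left contraction v _| B = <vB>_1 (grade-1 part of the geometric product vB).
Using e1_|e12 = e2, e2_|e12 = -e1, e1_|e13 = e3, e3_|e13 = -e1, e2_|e23 = e3, e3_|e23 = -e2:
e1 coeff: -v2*b12 - v3*b13 = -(-4)*(2) - (4)*(1) = 4
e2 coeff: v1*b12 - v3*b23 = (3)*(2) - (4)*(3) = -6
e3 coeff: v1*b13 + v2*b23 = (3)*(1) + (-4)*(3) = -9
v _| B = 4*e1 - 6*e2 - 9*e3


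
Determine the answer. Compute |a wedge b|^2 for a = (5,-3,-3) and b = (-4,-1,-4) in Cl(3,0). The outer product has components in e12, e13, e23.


a wedge b = (a1*b2 - a2*b1)*e12 + (a1*b3 - a3*b1)*e13 + (a2*b3 - a3*b2)*e23
e12 coeff: 5*(-1) - (-3)*(-4) = -5 - 12 = -17
e13 coeff: 5*(-4) - (-3)*(-4) = -20 - 12 = -32
e23 coeff: (-3)*(-4) - (-3)*(-1) = 12 - 3 = 9
|a wedge b|^2 = (-17)^2 + (-32)^2 + 9^2
= 289 + 1024 + 81
= 1394


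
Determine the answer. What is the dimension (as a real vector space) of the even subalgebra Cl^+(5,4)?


Even subalgebra dimension = 2^(n-1)
n = 5 + 4 = 9
2^(9 - 1) = 2^8 = 256
Verification: sum of C(9,k) for even k = 1 + 36 + 126 + 84 + 9 = 256
Result = 256


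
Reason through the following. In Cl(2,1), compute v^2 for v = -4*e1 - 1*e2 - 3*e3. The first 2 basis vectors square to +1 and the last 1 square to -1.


v^2 = sum of c_i^2 * e_i^2
Positive signature terms (e_i^2 = +1): (-4)^2 + (-1)^2 = 17
Negative signature terms (e_j^2 = -1): (-3)^2 = 9
v^2 = 17 - 9 = 8


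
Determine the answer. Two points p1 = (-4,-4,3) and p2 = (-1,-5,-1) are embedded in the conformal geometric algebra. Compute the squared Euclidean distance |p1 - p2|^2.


p1 - p2 = (-3, 1, 4)
|p1 - p2|^2 = (-3)^2 + 1^2 + 4^2
= 9 + 1 + 16
= 26


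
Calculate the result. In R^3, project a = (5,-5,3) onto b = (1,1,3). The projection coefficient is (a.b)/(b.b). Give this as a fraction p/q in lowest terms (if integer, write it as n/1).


Projection coefficient = (a . b) / (b . b)
a . b = 5*1 + (-5)*1 + 3*3
= 5 + (-5) + 9 = 9
b . b = 1^2 + 1^2 + 3^2
= 1 + 1 + 9 = 11
Coefficient = 9/11
In lowest terms: 9/11


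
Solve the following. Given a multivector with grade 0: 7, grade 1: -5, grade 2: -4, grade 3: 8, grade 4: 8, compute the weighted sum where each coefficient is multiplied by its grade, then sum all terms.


Grade-weighted sum = sum of grade_k * coefficient_k
0*7 = 0
1*(-5) = -5
2*(-4) = -8
3*8 = 24
4*8 = 32
Total = 0 + (-5) + (-8) + 24 + 32 = 43


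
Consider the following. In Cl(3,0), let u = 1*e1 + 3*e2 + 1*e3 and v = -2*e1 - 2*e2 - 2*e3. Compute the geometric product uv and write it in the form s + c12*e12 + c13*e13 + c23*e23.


In Cl(3,0): e_i^2 = 1, e_ie_j = -e_je_i for i != j.
Scalar part = u . v = 1*(-2) + 3*(-2) + 1*(-2)
= -2 + (-6) + (-2) = -10
e12 coeff = 1*(-2) - 3*(-2) = -2 - (-6) = 4
e13 coeff = 1*(-2) - 1*(-2) = -2 - (-2) = 0
e23 coeff = 3*(-2) - 1*(-2) = -6 - (-2) = -4
uv = -10 + 4*e12 + 0*e13 - 4*e23


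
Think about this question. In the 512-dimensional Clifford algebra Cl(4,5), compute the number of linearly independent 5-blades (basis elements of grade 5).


Number of grade-k basis blades in Cl(p,q) with n = p + q is C(n, k).
n = 4 + 5 = 9
C(9, 5) = 9! / (5! * 4!)
= 362880 / (120 * 24)
= 126


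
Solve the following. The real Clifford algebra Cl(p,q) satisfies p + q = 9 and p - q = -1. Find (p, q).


We need p + q = 9 and p - q = -1.
Adding: 2p = 9 + (-1) = 8, so p = 4.
Then q = 9 - 4 = 5.
(p, q) = (4, 5)


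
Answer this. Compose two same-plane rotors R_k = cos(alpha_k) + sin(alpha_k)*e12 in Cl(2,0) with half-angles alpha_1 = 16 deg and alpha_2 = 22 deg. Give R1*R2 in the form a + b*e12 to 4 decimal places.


Same-plane rotors commute and their half-angles add:
R1*R2 = cos(a1 + a2) + sin(a1 + a2)*e12.
a1 + a2 = 16 + 22 = 38 deg
cos(38 deg) = 0.7880
sin(38 deg) = 0.6157
R1*R2 = 0.7880 + 0.6157*e12


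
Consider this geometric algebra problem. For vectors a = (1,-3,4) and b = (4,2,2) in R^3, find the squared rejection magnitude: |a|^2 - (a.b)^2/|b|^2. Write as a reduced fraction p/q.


|a|^2 = 1^2 + (-3)^2 + 4^2 = 26
|b|^2 = 4^2 + 2^2 + 2^2 = 24
a . b = 1*4 + (-3)*2 + 4*2 = 6
(a.b)^2 = 6^2 = 36
|rej|^2 = 26 - 36/24
= (624 - 36)/24
= 588/24
In lowest terms: 49/2


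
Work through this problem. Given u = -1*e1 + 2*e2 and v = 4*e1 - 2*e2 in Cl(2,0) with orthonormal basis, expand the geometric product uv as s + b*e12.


Expand: (-1*e1 + 2*e2)(4*e1 - 2*e2)
= (-1)*4*e1e1 + (-1)*(-2)*e1e2 + 2*4*e2e1 + 2*(-2)*e2e2
Using e1^2 = e2^2 = 1, e2e1 = -e1e2:
Scalar part s = (-1)*4 + 2*(-2) = -4 + (-4) = -8
Bivector part b = (-1)*(-2) - 2*4 = 2 - 8 = -6
uv = -8 - 6*e12


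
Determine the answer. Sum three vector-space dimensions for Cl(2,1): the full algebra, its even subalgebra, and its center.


n = 2 + 1 = 3
Total dim = 2^3 = 8
Even subalgebra dim = 2^2 = 4
n is odd, so center dim = 2
Sum = 8 + 4 + 2 = 14


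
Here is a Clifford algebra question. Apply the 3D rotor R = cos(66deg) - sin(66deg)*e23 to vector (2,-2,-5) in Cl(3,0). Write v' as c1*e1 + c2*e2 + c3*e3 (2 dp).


Rotor R = cos(66deg) - sin(66deg)*e23
Rotation angle theta = 2 * 66 = 132 degrees in the e23 plane (e2 -> e3).
The component perpendicular to the plane (e1) is invariant: v'_1 = v1 = 2.00
cos(132deg) = -0.6691, sin(132deg) = 0.7431
v'_2 = v2*cos(theta) - v3*sin(theta) = -2*(-0.6691) - (-5)*0.7431 = 5.05
v'_3 = v2*sin(theta) + v3*cos(theta) = -2*0.7431 + (-5)*(-0.6691) = 1.86
v' = 2.00*e1 + 5.05*e2 + 1.86*e3


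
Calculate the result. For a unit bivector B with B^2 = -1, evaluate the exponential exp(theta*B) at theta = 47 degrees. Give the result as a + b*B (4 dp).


For a unit bivector B with B^2 = -1, the exponential series gives
e^(theta*B) = cos(theta) + sin(theta)*B (the GA analogue of Euler's formula).
theta = 47 degrees = 0.820305 rad
cos(47 deg) = 0.6820
sin(47 deg) = 0.7314
exp(theta*B) = 0.6820 + 0.7314*B


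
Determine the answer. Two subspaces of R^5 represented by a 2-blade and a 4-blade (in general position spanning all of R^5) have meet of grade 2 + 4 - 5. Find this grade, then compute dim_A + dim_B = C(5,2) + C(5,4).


Meet grade = grade(A) + grade(B) - n
= 2 + 4 - 5 = 1
C(5,2) = 10
C(5,4) = 5
dim_A + dim_B = 10 + 5 = 15


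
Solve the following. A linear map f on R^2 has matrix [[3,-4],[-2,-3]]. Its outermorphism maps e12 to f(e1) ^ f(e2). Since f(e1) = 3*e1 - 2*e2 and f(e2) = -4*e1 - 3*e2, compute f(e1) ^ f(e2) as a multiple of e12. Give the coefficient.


The outermorphism of a linear map f sends e1^e2 to f(e1)^f(e2).
f(e1) = 3*e1 - 2*e2
f(e2) = -4*e1 - 3*e2
f(e1) ^ f(e2) = (3*e1 - 2*e2) ^ (-4*e1 - 3*e2)
= 3*(-3)*e12 + (-2)*(-4)*e21
= (-9 - 8)*e12
= -17*e12
Coefficient = -17


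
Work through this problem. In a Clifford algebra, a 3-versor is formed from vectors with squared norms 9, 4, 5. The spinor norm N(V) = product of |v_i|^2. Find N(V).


Spinor norm N(V) = |v1|^2 * |v2|^2 * ... * |v3|^2
= 9 * 4 * 5
Running product: 9, 36, 180
N(V) = 180


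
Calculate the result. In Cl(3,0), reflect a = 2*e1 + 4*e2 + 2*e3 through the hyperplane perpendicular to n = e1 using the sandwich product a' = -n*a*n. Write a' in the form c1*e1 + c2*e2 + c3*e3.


Reflection formula: a' = -n*a*n, with n = e1 (unit vector, n^2 = 1).
For reflection through hyperplane perp to e1:
The component along e1 flips sign, others stay.
a = (2, 4, 2)
a' = (-2, 4, 2)
a' = -2*e1 + 4*e2 + 2*e3


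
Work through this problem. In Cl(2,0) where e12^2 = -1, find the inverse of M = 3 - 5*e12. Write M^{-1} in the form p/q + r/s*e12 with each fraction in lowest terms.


M = 3 - 5*e12, where e12^2 = -1.
Since M commutes with its reverse ~M = a - b*e12, M * ~M = a^2 - b^2*e12^2 = a^2 + b^2.
So M^{-1} = ~M / (a^2 + b^2) = (a - b*e12)/(a^2 + b^2).
a^2 + b^2 = 9 + 25 = 34
Scalar part = 3/34 = 3/34
Bivector coeff = 5/34 = 5/34
M^{-1} = 3/34 + 5/34*e12


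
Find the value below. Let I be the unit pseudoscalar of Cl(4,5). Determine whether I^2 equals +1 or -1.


The pseudoscalar I = e1...e_n (product of all n generators) of Cl(p,q) satisfies I^2 = (-1)^(q + n(n-1)/2).
p = 4, q = 5, n = p + q = 9
n(n-1)/2 = 9 * 8 / 2 = 36
Exponent = q + n(n-1)/2 = 5 + 36 = 41
I^2 = (-1)^41 = -1


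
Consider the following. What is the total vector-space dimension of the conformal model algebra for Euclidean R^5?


The conformal model of R^5 uses Cl(6,1): the 5 Euclidean generators plus two extra orthogonal generators e+ (e+^2 = +1) and e- (e-^2 = -1), from which the null vectors e0, einf are built.
Number of generators m = 5 + 2 = 7.
dim Cl(p,q) = 2^m = 2^7 = 128


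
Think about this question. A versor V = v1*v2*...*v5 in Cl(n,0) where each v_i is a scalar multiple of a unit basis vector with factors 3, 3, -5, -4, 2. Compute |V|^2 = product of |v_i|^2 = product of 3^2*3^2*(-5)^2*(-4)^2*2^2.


Each vector v_i has |v_i|^2 = s_i^2
Squared scales: 3^2 = 9, 3^2 = 9, (-5)^2 = 25, (-4)^2 = 16, 2^2 = 4
|V|^2 = 9 * 9 * 25 * 16 * 4
= 129600


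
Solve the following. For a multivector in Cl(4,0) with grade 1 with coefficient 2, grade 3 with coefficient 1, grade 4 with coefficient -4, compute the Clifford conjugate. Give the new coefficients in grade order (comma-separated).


Clifford conjugate sign for grade k: (-1)^(k(k+1)/2)
Grade 1: (-1)^(1*2/2) = (-1)^1 = -1, coeff 2 -> -2
Grade 3: (-1)^(3*4/2) = (-1)^6 = 1, coeff 1 -> 1
Grade 4: (-1)^(4*5/2) = (-1)^10 = 1, coeff -4 -> -4
Conjugated coefficients: -2, 1, -4


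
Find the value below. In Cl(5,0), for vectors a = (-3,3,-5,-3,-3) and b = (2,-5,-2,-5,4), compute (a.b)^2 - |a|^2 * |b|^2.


a . b = (-3)*2 + 3*(-5) + (-5)*(-2) + (-3)*(-5) + (-3)*4
= -6 + (-15) + 10 + 15 + (-12) = -8
|a|^2 = (-3)^2 + 3^2 + (-5)^2 + (-3)^2 + (-3)^2 = 61
|b|^2 = 2^2 + (-5)^2 + (-2)^2 + (-5)^2 + 4^2 = 74
(a.b)^2 = (-8)^2 = 64
|a|^2 * |b|^2 = 61 * 74 = 4514
Result = 64 - 4514 = -4450


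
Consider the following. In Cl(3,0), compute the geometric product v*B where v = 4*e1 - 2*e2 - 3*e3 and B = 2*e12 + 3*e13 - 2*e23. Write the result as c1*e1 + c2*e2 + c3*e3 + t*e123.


vB has grade-1 (vector) and grade-3 (trivector) parts: vB = (v _| B) + (v ^ B).
Vector part <vB>_1:
  e1: -v2*b12 - v3*b13 = -(-2)*(2) - (-3)*(3) = 13
  e2: v1*b12 - v3*b23 = (4)*(2) - (-3)*(-2) = 2
  e3: v1*b13 + v2*b23 = (4)*(3) + (-2)*(-2) = 16
Trivector part <vB>_3:
  e123: v1*b23 - v2*b13 + v3*b12 = (4)*(-2) - (-2)*(3) + (-3)*(2) = -8
vB = 13*e1 + 2*e2 + 16*e3 - 8*e123


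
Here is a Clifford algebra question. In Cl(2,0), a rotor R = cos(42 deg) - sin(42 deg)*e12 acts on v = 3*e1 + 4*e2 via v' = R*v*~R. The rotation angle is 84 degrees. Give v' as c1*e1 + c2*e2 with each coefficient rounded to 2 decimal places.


Rotor R = cos(42deg) - sin(42deg)*e12
Rotation angle theta = 2 * 42 = 84 degrees
v' = R*v*~R rotates v by theta.
cos(84deg) = 0.1045, sin(84deg) = 0.9945
v'_1 = 3*cos(84deg) - 4*sin(84deg)
= 3*0.1045 - 4*0.9945
= -3.66
v'_2 = 3*sin(84deg) + 4*cos(84deg)
= 3*0.9945 + 4*0.1045
= 3.40
v' = -3.66*e1 + 3.40*e2


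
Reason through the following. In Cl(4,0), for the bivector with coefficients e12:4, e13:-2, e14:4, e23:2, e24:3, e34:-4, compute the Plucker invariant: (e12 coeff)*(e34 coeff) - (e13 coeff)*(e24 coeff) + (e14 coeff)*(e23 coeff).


Plucker relation: af - be + cd
a*f = 4*(-4) = -16
b*e = (-2)*3 = -6
c*d = 4*2 = 8
af - be + cd = -16 - (-6) + 8
= -2


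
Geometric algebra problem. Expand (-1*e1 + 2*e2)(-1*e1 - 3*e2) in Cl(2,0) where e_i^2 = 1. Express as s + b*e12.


Expand: (-1*e1 + 2*e2)(-1*e1 - 3*e2)
= (-1)*(-1)*e1e1 + (-1)*(-3)*e1e2 + 2*(-1)*e2e1 + 2*(-3)*e2e2
Using e1^2 = e2^2 = 1, e2e1 = -e1e2:
Scalar part s = (-1)*(-1) + 2*(-3) = 1 + (-6) = -5
Bivector part b = (-1)*(-3) - 2*(-1) = 3 - (-2) = 5
uv = -5 + 5*e12


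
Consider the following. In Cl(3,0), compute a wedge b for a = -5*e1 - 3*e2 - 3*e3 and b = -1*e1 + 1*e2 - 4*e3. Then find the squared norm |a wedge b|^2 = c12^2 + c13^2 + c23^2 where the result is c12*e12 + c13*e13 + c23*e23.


a wedge b = (a1*b2 - a2*b1)*e12 + (a1*b3 - a3*b1)*e13 + (a2*b3 - a3*b2)*e23
e12 coeff: (-5)*1 - (-3)*(-1) = -5 - 3 = -8
e13 coeff: (-5)*(-4) - (-3)*(-1) = 20 - 3 = 17
e23 coeff: (-3)*(-4) - (-3)*1 = 12 - (-3) = 15
|a wedge b|^2 = (-8)^2 + 17^2 + 15^2
= 64 + 289 + 225
= 578


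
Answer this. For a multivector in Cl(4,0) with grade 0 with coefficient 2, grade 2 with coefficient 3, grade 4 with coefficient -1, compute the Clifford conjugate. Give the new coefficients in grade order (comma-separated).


Clifford conjugate sign for grade k: (-1)^(k(k+1)/2)
Grade 0: (-1)^(0*1/2) = (-1)^0 = 1, coeff 2 -> 2
Grade 2: (-1)^(2*3/2) = (-1)^3 = -1, coeff 3 -> -3
Grade 4: (-1)^(4*5/2) = (-1)^10 = 1, coeff -1 -> -1
Conjugated coefficients: 2, -3, -1


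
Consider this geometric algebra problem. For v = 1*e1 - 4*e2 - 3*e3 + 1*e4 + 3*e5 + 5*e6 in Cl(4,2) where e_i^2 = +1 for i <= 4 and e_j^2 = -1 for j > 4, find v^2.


v^2 = sum of c_i^2 * e_i^2
Positive signature terms (e_i^2 = +1): 1^2 + (-4)^2 + (-3)^2 + 1^2 = 27
Negative signature terms (e_j^2 = -1): 3^2 + 5^2 = 34
v^2 = 27 - 34 = -7


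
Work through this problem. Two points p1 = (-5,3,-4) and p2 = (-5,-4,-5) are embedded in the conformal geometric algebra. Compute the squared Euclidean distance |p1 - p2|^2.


p1 - p2 = (0, 7, 1)
|p1 - p2|^2 = 0^2 + 7^2 + 1^2
= 0 + 49 + 1
= 50


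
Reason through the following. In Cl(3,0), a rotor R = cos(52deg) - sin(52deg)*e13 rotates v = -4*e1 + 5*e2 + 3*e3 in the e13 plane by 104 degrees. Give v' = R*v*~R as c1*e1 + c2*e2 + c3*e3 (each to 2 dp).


Rotor R = cos(52deg) - sin(52deg)*e13
Rotation angle theta = 2 * 52 = 104 degrees in the e13 plane (e1 -> e3).
The component perpendicular to the plane (e2) is invariant: v'_2 = v2 = 5.00
cos(104deg) = -0.2419, sin(104deg) = 0.9703
v'_1 = v1*cos(theta) - v3*sin(theta) = -4*(-0.2419) - 3*0.9703 = -1.94
v'_3 = v1*sin(theta) + v3*cos(theta) = -4*0.9703 + 3*(-0.2419) = -4.61
v' = -1.94*e1 + 5.00*e2 - 4.61*e3


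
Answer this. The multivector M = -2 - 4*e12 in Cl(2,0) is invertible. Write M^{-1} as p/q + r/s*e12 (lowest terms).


M = -2 - 4*e12, where e12^2 = -1.
Since M commutes with its reverse ~M = a - b*e12, M * ~M = a^2 - b^2*e12^2 = a^2 + b^2.
So M^{-1} = ~M / (a^2 + b^2) = (a - b*e12)/(a^2 + b^2).
a^2 + b^2 = 4 + 16 = 20
Scalar part = -2/20 = -1/10
Bivector coeff = 4/20 = 1/5
M^{-1} = -1/10 + 1/5*e12


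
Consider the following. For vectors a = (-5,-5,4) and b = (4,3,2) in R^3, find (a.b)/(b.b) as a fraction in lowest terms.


Projection coefficient = (a . b) / (b . b)
a . b = (-5)*4 + (-5)*3 + 4*2
= -20 + (-15) + 8 = -27
b . b = 4^2 + 3^2 + 2^2
= 16 + 9 + 4 = 29
Coefficient = -27/29
In lowest terms: -27/29


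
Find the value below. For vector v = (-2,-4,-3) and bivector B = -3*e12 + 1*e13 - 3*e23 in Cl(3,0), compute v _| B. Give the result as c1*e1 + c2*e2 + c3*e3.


Left contraction v _| B = <vB>_1 (grade-1 part of the geometric product vB).
Using e1_|e12 = e2, e2_|e12 = -e1, e1_|e13 = e3, e3_|e13 = -e1, e2_|e23 = e3, e3_|e23 = -e2:
e1 coeff: -v2*b12 - v3*b13 = -(-4)*(-3) - (-3)*(1) = -9
e2 coeff: v1*b12 - v3*b23 = (-2)*(-3) - (-3)*(-3) = -3
e3 coeff: v1*b13 + v2*b23 = (-2)*(1) + (-4)*(-3) = 10
v _| B = -9*e1 - 3*e2 + 10*e3


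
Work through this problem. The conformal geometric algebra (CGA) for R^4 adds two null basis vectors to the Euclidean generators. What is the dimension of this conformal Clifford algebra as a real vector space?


The conformal model of R^4 uses Cl(5,1): the 4 Euclidean generators plus two extra orthogonal generators e+ (e+^2 = +1) and e- (e-^2 = -1), from which the null vectors e0, einf are built.
Number of generators m = 4 + 2 = 6.
dim Cl(p,q) = 2^m = 2^6 = 64


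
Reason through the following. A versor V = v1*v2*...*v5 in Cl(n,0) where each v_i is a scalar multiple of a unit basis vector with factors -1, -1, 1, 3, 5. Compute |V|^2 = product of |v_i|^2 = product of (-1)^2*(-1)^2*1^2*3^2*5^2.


Each vector v_i has |v_i|^2 = s_i^2
Squared scales: (-1)^2 = 1, (-1)^2 = 1, 1^2 = 1, 3^2 = 9, 5^2 = 25
|V|^2 = 1 * 1 * 1 * 9 * 25
= 225


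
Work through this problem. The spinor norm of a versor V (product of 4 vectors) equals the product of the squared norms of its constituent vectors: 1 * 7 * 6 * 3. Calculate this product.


Spinor norm N(V) = |v1|^2 * |v2|^2 * ... * |v4|^2
= 1 * 7 * 6 * 3
Running product: 1, 7, 42, 126
N(V) = 126


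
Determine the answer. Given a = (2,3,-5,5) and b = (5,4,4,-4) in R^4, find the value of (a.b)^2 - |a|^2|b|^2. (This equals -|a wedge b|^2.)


a . b = 2*5 + 3*4 + (-5)*4 + 5*(-4)
= 10 + 12 + (-20) + (-20) = -18
|a|^2 = 2^2 + 3^2 + (-5)^2 + 5^2 = 63
|b|^2 = 5^2 + 4^2 + 4^2 + (-4)^2 = 73
(a.b)^2 = (-18)^2 = 324
|a|^2 * |b|^2 = 63 * 73 = 4599
Result = 324 - 4599 = -4275


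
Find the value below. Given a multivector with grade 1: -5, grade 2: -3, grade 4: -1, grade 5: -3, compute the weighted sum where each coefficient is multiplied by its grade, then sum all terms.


Grade-weighted sum = sum of grade_k * coefficient_k
1*(-5) = -5
2*(-3) = -6
4*(-1) = -4
5*(-3) = -15
Total = -5 + (-6) + (-4) + (-15) = -30


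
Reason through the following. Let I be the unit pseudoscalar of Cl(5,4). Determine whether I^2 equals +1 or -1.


The pseudoscalar I = e1...e_n (product of all n generators) of Cl(p,q) satisfies I^2 = (-1)^(q + n(n-1)/2).
p = 5, q = 4, n = p + q = 9
n(n-1)/2 = 9 * 8 / 2 = 36
Exponent = q + n(n-1)/2 = 4 + 36 = 40
I^2 = (-1)^40 = +1


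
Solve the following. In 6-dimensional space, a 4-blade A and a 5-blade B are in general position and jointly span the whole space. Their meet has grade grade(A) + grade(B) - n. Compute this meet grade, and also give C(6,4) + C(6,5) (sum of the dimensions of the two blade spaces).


Meet grade = grade(A) + grade(B) - n
= 4 + 5 - 6 = 3
C(6,4) = 15
C(6,5) = 6
dim_A + dim_B = 15 + 6 = 21


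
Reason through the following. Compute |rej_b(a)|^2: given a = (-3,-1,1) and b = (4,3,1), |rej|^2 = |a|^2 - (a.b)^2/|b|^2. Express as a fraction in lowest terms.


|a|^2 = (-3)^2 + (-1)^2 + 1^2 = 11
|b|^2 = 4^2 + 3^2 + 1^2 = 26
a . b = (-3)*4 + (-1)*3 + 1*1 = -14
(a.b)^2 = (-14)^2 = 196
|rej|^2 = 11 - 196/26
= (286 - 196)/26
= 90/26
In lowest terms: 45/13


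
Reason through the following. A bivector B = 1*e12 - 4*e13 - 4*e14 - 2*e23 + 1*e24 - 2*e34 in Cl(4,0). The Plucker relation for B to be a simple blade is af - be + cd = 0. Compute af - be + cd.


Plucker relation: af - be + cd
a*f = 1*(-2) = -2
b*e = (-4)*1 = -4
c*d = (-4)*(-2) = 8
af - be + cd = -2 - (-4) + 8
= 10


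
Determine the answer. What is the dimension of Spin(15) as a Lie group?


Spin(n) double-covers SO(n); both have Lie algebra so(n) of dimension n(n-1)/2.
n = 15
n(n-1) = 15 * 14 = 210
dim Spin(15) = 210/2 = 105


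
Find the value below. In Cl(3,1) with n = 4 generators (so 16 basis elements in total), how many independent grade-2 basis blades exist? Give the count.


Number of grade-k basis blades in Cl(p,q) with n = p + q is C(n, k).
n = 3 + 1 = 4
C(4, 2) = 4! / (2! * 2!)
= 24 / (2 * 2)
= 6


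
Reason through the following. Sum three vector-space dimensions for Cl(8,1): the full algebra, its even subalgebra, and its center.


n = 8 + 1 = 9
Total dim = 2^9 = 512
Even subalgebra dim = 2^8 = 256
n is odd, so center dim = 2
Sum = 512 + 256 + 2 = 770


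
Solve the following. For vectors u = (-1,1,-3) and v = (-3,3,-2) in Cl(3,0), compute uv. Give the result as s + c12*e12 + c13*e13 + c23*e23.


In Cl(3,0): e_i^2 = 1, e_ie_j = -e_je_i for i != j.
Scalar part = u . v = (-1)*(-3) + 1*3 + (-3)*(-2)
= 3 + 3 + 6 = 12
e12 coeff = (-1)*3 - 1*(-3) = -3 - (-3) = 0
e13 coeff = (-1)*(-2) - (-3)*(-3) = 2 - 9 = -7
e23 coeff = 1*(-2) - (-3)*3 = -2 - (-9) = 7
uv = 12 + 0*e12 - 7*e13 + 7*e23


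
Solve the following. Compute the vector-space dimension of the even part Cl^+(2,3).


Even subalgebra dimension = 2^(n-1)
n = 2 + 3 = 5
2^(5 - 1) = 2^4 = 16
Verification: sum of C(5,k) for even k = 1 + 10 + 5 = 16
Result = 16


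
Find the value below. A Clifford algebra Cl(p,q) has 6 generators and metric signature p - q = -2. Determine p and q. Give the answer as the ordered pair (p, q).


We need p + q = 6 and p - q = -2.
Adding: 2p = 6 + (-2) = 4, so p = 2.
Then q = 6 - 2 = 4.
(p, q) = (2, 4)


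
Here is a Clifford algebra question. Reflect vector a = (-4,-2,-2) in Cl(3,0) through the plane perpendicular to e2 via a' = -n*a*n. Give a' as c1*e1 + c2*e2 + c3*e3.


Reflection formula: a' = -n*a*n, with n = e2 (unit vector, n^2 = 1).
For reflection through hyperplane perp to e2:
The component along e2 flips sign, others stay.
a = (-4, -2, -2)
a' = (-4, 2, -2)
a' = -4*e1 + 2*e2 - 2*e3


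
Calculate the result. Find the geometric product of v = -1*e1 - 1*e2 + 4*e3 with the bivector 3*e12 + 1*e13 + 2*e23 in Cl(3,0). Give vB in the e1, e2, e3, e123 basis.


vB has grade-1 (vector) and grade-3 (trivector) parts: vB = (v _| B) + (v ^ B).
Vector part <vB>_1:
  e1: -v2*b12 - v3*b13 = -(-1)*(3) - (4)*(1) = -1
  e2: v1*b12 - v3*b23 = (-1)*(3) - (4)*(2) = -11
  e3: v1*b13 + v2*b23 = (-1)*(1) + (-1)*(2) = -3
Trivector part <vB>_3:
  e123: v1*b23 - v2*b13 + v3*b12 = (-1)*(2) - (-1)*(1) + (4)*(3) = 11
vB = -1*e1 - 11*e2 - 3*e3 + 11*e123


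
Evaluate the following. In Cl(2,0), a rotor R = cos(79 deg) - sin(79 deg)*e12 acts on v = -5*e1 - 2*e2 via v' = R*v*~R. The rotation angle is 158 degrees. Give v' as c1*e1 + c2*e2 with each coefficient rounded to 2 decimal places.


Rotor R = cos(79deg) - sin(79deg)*e12
Rotation angle theta = 2 * 79 = 158 degrees
v' = R*v*~R rotates v by theta.
cos(158deg) = -0.9272, sin(158deg) = 0.3746
v'_1 = -5*cos(158deg) - (-2)*sin(158deg)
= -5*(-0.9272) - (-2)*0.3746
= 5.39
v'_2 = -5*sin(158deg) + (-2)*cos(158deg)
= -5*0.3746 + (-2)*(-0.9272)
= -0.02
v' = 5.39*e1 - 0.02*e2


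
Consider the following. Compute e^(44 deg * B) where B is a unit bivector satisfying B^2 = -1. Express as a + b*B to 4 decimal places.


For a unit bivector B with B^2 = -1, the exponential series gives
e^(theta*B) = cos(theta) + sin(theta)*B (the GA analogue of Euler's formula).
theta = 44 degrees = 0.767945 rad
cos(44 deg) = 0.7193
sin(44 deg) = 0.6947
exp(theta*B) = 0.7193 + 0.6947*B


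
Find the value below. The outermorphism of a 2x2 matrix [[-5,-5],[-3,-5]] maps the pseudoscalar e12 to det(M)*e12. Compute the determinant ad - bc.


The outermorphism of a linear map f sends e1^e2 to f(e1)^f(e2).
f(e1) = -5*e1 - 3*e2
f(e2) = -5*e1 - 5*e2
f(e1) ^ f(e2) = (-5*e1 - 3*e2) ^ (-5*e1 - 5*e2)
= (-5)*(-5)*e12 + (-3)*(-5)*e21
= (25 - 15)*e12
= 10*e12
Coefficient = 10


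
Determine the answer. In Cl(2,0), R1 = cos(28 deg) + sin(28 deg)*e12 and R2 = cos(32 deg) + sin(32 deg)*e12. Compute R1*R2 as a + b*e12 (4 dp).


Same-plane rotors commute and their half-angles add:
R1*R2 = cos(a1 + a2) + sin(a1 + a2)*e12.
a1 + a2 = 28 + 32 = 60 deg
cos(60 deg) = 0.5000
sin(60 deg) = 0.8660
R1*R2 = 0.5000 + 0.8660*e12


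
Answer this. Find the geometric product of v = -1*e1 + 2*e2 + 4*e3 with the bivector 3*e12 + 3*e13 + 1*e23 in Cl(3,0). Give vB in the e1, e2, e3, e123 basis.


vB has grade-1 (vector) and grade-3 (trivector) parts: vB = (v _| B) + (v ^ B).
Vector part <vB>_1:
  e1: -v2*b12 - v3*b13 = -(2)*(3) - (4)*(3) = -18
  e2: v1*b12 - v3*b23 = (-1)*(3) - (4)*(1) = -7
  e3: v1*b13 + v2*b23 = (-1)*(3) + (2)*(1) = -1
Trivector part <vB>_3:
  e123: v1*b23 - v2*b13 + v3*b12 = (-1)*(1) - (2)*(3) + (4)*(3) = 5
vB = -18*e1 - 7*e2 - 1*e3 + 5*e123


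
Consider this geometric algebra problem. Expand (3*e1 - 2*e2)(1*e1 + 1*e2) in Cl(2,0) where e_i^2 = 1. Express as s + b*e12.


Expand: (3*e1 - 2*e2)(1*e1 + 1*e2)
= 3*1*e1e1 + 3*1*e1e2 + (-2)*1*e2e1 + (-2)*1*e2e2
Using e1^2 = e2^2 = 1, e2e1 = -e1e2:
Scalar part s = 3*1 + (-2)*1 = 3 + (-2) = 1
Bivector part b = 3*1 - (-2)*1 = 3 - (-2) = 5
uv = 1 + 5*e12


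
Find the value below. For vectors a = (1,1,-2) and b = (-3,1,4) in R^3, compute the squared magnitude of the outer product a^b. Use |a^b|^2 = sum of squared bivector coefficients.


a wedge b = (a1*b2 - a2*b1)*e12 + (a1*b3 - a3*b1)*e13 + (a2*b3 - a3*b2)*e23
e12 coeff: 1*1 - 1*(-3) = 1 - (-3) = 4
e13 coeff: 1*4 - (-2)*(-3) = 4 - 6 = -2
e23 coeff: 1*4 - (-2)*1 = 4 - (-2) = 6
|a wedge b|^2 = 4^2 + (-2)^2 + 6^2
= 16 + 4 + 36
= 56


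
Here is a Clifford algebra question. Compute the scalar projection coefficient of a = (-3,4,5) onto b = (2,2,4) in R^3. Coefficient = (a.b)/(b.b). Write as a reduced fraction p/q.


Projection coefficient = (a . b) / (b . b)
a . b = (-3)*2 + 4*2 + 5*4
= -6 + 8 + 20 = 22
b . b = 2^2 + 2^2 + 4^2
= 4 + 4 + 16 = 24
Coefficient = 22/24
In lowest terms: 11/12


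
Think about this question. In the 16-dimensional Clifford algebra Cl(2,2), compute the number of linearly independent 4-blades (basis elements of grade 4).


Number of grade-k basis blades in Cl(p,q) with n = p + q is C(n, k).
n = 2 + 2 = 4
C(4, 4) = 4! / (4! * 0!)
= 24 / (24 * 1)
= 1


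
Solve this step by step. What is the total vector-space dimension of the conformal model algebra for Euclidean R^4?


The conformal model of R^4 uses Cl(5,1): the 4 Euclidean generators plus two extra orthogonal generators e+ (e+^2 = +1) and e- (e-^2 = -1), from which the null vectors e0, einf are built.
Number of generators m = 4 + 2 = 6.
dim Cl(p,q) = 2^m = 2^6 = 64


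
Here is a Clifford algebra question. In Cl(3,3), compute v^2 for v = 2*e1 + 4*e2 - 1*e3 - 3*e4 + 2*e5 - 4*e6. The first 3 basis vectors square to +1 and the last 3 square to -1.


v^2 = sum of c_i^2 * e_i^2
Positive signature terms (e_i^2 = +1): 2^2 + 4^2 + (-1)^2 = 21
Negative signature terms (e_j^2 = -1): (-3)^2 + 2^2 + (-4)^2 = 29
v^2 = 21 - 29 = -8


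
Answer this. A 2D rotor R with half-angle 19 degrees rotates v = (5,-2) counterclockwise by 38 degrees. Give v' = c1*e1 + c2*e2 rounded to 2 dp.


Rotor R = cos(19deg) - sin(19deg)*e12
Rotation angle theta = 2 * 19 = 38 degrees
v' = R*v*~R rotates v by theta.
cos(38deg) = 0.7880, sin(38deg) = 0.6157
v'_1 = 5*cos(38deg) - (-2)*sin(38deg)
= 5*0.7880 - (-2)*0.6157
= 5.17
v'_2 = 5*sin(38deg) + (-2)*cos(38deg)
= 5*0.6157 + (-2)*0.7880
= 1.50
v' = 5.17*e1 + 1.50*e2


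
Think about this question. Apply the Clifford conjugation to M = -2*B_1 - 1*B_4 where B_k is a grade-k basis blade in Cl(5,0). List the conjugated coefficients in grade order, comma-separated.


Clifford conjugate sign for grade k: (-1)^(k(k+1)/2)
Grade 1: (-1)^(1*2/2) = (-1)^1 = -1, coeff -2 -> 2
Grade 4: (-1)^(4*5/2) = (-1)^10 = 1, coeff -1 -> -1
Conjugated coefficients: 2, -1


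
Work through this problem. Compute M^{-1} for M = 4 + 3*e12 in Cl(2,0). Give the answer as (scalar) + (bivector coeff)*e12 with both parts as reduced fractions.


M = 4 + 3*e12, where e12^2 = -1.
Since M commutes with its reverse ~M = a - b*e12, M * ~M = a^2 - b^2*e12^2 = a^2 + b^2.
So M^{-1} = ~M / (a^2 + b^2) = (a - b*e12)/(a^2 + b^2).
a^2 + b^2 = 16 + 9 = 25
Scalar part = 4/25 = 4/25
Bivector coeff = -3/25 = -3/25
M^{-1} = 4/25 - 3/25*e12


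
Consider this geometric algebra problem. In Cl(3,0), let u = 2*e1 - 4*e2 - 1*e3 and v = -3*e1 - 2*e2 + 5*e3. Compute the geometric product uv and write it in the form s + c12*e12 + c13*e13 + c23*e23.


In Cl(3,0): e_i^2 = 1, e_ie_j = -e_je_i for i != j.
Scalar part = u . v = 2*(-3) + (-4)*(-2) + (-1)*5
= -6 + 8 + (-5) = -3
e12 coeff = 2*(-2) - (-4)*(-3) = -4 - 12 = -16
e13 coeff = 2*5 - (-1)*(-3) = 10 - 3 = 7
e23 coeff = (-4)*5 - (-1)*(-2) = -20 - 2 = -22
uv = -3 - 16*e12 + 7*e13 - 22*e23


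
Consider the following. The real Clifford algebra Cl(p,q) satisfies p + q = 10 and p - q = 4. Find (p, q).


We need p + q = 10 and p - q = 4.
Adding: 2p = 10 + 4 = 14, so p = 7.
Then q = 10 - 7 = 3.
(p, q) = (7, 3)


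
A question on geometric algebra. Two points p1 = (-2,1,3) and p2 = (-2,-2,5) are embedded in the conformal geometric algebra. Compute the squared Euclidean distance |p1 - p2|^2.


p1 - p2 = (0, 3, -2)
|p1 - p2|^2 = 0^2 + 3^2 + (-2)^2
= 0 + 9 + 4
= 13


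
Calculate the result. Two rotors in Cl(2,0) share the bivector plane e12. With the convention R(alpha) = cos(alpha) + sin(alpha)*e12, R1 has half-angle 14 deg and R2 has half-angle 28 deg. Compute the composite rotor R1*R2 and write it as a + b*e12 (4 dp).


Same-plane rotors commute and their half-angles add:
R1*R2 = cos(a1 + a2) + sin(a1 + a2)*e12.
a1 + a2 = 14 + 28 = 42 deg
cos(42 deg) = 0.7431
sin(42 deg) = 0.6691
R1*R2 = 0.7431 + 0.6691*e12


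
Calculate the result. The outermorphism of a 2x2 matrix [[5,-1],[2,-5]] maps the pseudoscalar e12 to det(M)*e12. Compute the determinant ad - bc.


The outermorphism of a linear map f sends e1^e2 to f(e1)^f(e2).
f(e1) = 5*e1 + 2*e2
f(e2) = -1*e1 - 5*e2
f(e1) ^ f(e2) = (5*e1 + 2*e2) ^ (-1*e1 - 5*e2)
= 5*(-5)*e12 + 2*(-1)*e21
= (-25 - (-2))*e12
= -23*e12
Coefficient = -23


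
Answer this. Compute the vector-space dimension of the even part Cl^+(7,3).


Even subalgebra dimension = 2^(n-1)
n = 7 + 3 = 10
2^(10 - 1) = 2^9 = 512
Verification: sum of C(10,k) for even k = 1 + 45 + 210 + 210 + 45 + 1 = 512
Result = 512


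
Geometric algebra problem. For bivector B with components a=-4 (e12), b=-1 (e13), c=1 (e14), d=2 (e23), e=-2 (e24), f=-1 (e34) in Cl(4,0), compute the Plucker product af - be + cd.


Plucker relation: af - be + cd
a*f = (-4)*(-1) = 4
b*e = (-1)*(-2) = 2
c*d = 1*2 = 2
af - be + cd = 4 - 2 + 2
= 4


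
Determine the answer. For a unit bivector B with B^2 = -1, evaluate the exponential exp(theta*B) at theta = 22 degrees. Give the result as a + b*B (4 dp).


For a unit bivector B with B^2 = -1, the exponential series gives
e^(theta*B) = cos(theta) + sin(theta)*B (the GA analogue of Euler's formula).
theta = 22 degrees = 0.383972 rad
cos(22 deg) = 0.9272
sin(22 deg) = 0.3746
exp(theta*B) = 0.9272 + 0.3746*B


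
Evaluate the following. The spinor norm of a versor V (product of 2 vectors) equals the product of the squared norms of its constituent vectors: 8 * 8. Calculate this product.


Spinor norm N(V) = |v1|^2 * |v2|^2 * ... * |v2|^2
= 8 * 8
Running product: 8, 64
N(V) = 64


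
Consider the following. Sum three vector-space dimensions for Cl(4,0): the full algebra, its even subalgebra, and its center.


n = 4 + 0 = 4
Total dim = 2^4 = 16
Even subalgebra dim = 2^3 = 8
n is even, so center dim = 1
Sum = 16 + 8 + 1 = 25


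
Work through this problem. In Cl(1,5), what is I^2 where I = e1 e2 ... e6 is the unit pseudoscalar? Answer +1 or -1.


The pseudoscalar I = e1...e_n (product of all n generators) of Cl(p,q) satisfies I^2 = (-1)^(q + n(n-1)/2).
p = 1, q = 5, n = p + q = 6
n(n-1)/2 = 6 * 5 / 2 = 15
Exponent = q + n(n-1)/2 = 5 + 15 = 20
I^2 = (-1)^20 = +1


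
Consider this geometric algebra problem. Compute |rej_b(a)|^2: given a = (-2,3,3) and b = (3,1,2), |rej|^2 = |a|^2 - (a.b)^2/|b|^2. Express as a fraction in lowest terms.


|a|^2 = (-2)^2 + 3^2 + 3^2 = 22
|b|^2 = 3^2 + 1^2 + 2^2 = 14
a . b = (-2)*3 + 3*1 + 3*2 = 3
(a.b)^2 = 3^2 = 9
|rej|^2 = 22 - 9/14
= (308 - 9)/14
= 299/14
In lowest terms: 299/14


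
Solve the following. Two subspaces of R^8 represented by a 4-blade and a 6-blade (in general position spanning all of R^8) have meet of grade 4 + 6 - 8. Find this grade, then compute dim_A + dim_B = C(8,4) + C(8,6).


Meet grade = grade(A) + grade(B) - n
= 4 + 6 - 8 = 2
C(8,4) = 70
C(8,6) = 28
dim_A + dim_B = 70 + 28 = 98


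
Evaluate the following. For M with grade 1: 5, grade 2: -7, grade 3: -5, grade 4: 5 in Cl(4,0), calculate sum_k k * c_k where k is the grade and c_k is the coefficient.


Grade-weighted sum = sum of grade_k * coefficient_k
1*5 = 5
2*(-7) = -14
3*(-5) = -15
4*5 = 20
Total = 5 + (-14) + (-15) + 20 = -4


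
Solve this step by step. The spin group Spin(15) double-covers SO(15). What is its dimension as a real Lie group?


Spin(n) double-covers SO(n); both have Lie algebra so(n) of dimension n(n-1)/2.
n = 15
n(n-1) = 15 * 14 = 210
dim Spin(15) = 210/2 = 105
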